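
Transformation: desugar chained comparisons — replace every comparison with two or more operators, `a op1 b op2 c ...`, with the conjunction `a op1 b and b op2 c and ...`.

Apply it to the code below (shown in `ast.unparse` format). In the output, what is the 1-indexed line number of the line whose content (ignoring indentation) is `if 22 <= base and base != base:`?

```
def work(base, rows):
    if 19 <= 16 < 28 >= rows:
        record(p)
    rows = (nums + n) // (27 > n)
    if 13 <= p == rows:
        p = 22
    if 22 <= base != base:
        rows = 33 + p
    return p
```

7

Transformed code:
def work(base, rows):
    if 19 <= 16 and 16 < 28 and (28 >= rows):
        record(p)
    rows = (nums + n) // (27 > n)
    if 13 <= p and p == rows:
        p = 22
    if 22 <= base and base != base:
        rows = 33 + p
    return p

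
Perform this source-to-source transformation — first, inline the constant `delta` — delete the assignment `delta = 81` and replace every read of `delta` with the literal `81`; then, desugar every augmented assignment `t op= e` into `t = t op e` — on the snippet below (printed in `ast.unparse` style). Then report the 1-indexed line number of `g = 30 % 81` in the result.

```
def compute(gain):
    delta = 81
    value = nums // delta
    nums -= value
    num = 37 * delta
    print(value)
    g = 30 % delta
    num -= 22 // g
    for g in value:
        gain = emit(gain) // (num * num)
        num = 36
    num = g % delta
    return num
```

Transformed code:
def compute(gain):
    value = nums // 81
    nums = nums - value
    num = 37 * 81
    print(value)
    g = 30 % 81
    num = num - 22 // g
    for g in value:
        gain = emit(gain) // (num * num)
        num = 36
    num = g % 81
    return num

6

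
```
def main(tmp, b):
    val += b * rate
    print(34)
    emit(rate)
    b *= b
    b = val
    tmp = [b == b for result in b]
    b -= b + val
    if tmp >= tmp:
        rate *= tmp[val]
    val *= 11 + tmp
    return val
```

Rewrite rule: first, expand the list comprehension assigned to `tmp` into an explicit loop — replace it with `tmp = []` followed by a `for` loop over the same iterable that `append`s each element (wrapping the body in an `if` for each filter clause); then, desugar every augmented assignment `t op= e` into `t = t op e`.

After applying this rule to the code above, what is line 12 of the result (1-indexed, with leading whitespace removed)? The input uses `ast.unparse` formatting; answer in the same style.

Transformed code:
def main(tmp, b):
    val = val + b * rate
    print(34)
    emit(rate)
    b = b * b
    b = val
    tmp = []
    for result in b:
        tmp.append(b == b)
    b = b - (b + val)
    if tmp >= tmp:
        rate = rate * tmp[val]
    val = val * (11 + tmp)
    return val

rate = rate * tmp[val]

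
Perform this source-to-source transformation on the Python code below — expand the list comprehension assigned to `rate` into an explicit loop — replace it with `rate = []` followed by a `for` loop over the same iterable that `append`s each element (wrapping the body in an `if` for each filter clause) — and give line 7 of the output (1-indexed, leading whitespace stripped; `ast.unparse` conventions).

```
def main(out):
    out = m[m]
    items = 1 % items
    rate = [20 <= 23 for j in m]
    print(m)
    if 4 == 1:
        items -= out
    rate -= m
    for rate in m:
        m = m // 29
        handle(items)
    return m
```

Transformed code:
def main(out):
    out = m[m]
    items = 1 % items
    rate = []
    for j in m:
        rate.append(20 <= 23)
    print(m)
    if 4 == 1:
        items -= out
    rate -= m
    for rate in m:
        m = m // 29
        handle(items)
    return m

print(m)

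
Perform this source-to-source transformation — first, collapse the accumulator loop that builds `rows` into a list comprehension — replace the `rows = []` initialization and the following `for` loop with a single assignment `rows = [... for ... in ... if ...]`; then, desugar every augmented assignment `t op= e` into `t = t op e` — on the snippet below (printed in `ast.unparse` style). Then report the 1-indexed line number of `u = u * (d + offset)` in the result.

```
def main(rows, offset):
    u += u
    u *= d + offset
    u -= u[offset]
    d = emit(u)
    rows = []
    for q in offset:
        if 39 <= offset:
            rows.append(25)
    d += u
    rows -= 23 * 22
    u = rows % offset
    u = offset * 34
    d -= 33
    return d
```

3

Transformed code:
def main(rows, offset):
    u = u + u
    u = u * (d + offset)
    u = u - u[offset]
    d = emit(u)
    rows = [25 for q in offset if 39 <= offset]
    d = d + u
    rows = rows - 23 * 22
    u = rows % offset
    u = offset * 34
    d = d - 33
    return d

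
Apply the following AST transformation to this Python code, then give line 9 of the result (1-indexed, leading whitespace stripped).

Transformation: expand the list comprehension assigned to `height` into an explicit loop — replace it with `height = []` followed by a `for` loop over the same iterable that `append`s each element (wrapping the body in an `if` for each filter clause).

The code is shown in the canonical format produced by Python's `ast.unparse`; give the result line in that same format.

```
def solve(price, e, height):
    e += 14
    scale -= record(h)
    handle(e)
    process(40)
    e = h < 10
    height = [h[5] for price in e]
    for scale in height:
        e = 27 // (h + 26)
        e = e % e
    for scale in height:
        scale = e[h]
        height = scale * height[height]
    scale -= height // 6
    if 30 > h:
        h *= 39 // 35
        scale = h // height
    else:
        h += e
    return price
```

Transformed code:
def solve(price, e, height):
    e += 14
    scale -= record(h)
    handle(e)
    process(40)
    e = h < 10
    height = []
    for price in e:
        height.append(h[5])
    for scale in height:
        e = 27 // (h + 26)
        e = e % e
    for scale in height:
        scale = e[h]
        height = scale * height[height]
    scale -= height // 6
    if 30 > h:
        h *= 39 // 35
        scale = h // height
    else:
        h += e
    return price

height.append(h[5])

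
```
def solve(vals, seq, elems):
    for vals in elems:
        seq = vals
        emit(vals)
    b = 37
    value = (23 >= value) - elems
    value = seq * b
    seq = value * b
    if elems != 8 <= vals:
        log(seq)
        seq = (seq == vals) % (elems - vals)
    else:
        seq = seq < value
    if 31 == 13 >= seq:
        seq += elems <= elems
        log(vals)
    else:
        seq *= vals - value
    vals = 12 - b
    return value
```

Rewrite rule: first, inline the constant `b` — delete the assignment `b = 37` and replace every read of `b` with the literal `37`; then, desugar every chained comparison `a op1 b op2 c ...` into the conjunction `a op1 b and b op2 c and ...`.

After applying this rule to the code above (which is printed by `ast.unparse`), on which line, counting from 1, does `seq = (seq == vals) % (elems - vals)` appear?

Transformed code:
def solve(vals, seq, elems):
    for vals in elems:
        seq = vals
        emit(vals)
    value = (23 >= value) - elems
    value = seq * 37
    seq = value * 37
    if elems != 8 and 8 <= vals:
        log(seq)
        seq = (seq == vals) % (elems - vals)
    else:
        seq = seq < value
    if 31 == 13 and 13 >= seq:
        seq += elems <= elems
        log(vals)
    else:
        seq *= vals - value
    vals = 12 - 37
    return value

10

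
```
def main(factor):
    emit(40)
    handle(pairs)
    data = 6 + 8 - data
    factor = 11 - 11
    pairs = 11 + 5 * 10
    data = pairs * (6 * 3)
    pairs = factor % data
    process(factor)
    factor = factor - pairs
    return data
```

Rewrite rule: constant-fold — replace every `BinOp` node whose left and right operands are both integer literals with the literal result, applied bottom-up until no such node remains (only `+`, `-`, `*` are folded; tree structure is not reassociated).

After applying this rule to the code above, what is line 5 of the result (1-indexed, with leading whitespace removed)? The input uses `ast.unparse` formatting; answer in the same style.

Transformed code:
def main(factor):
    emit(40)
    handle(pairs)
    data = 14 - data
    factor = 0
    pairs = 61
    data = pairs * 18
    pairs = factor % data
    process(factor)
    factor = factor - pairs
    return data

factor = 0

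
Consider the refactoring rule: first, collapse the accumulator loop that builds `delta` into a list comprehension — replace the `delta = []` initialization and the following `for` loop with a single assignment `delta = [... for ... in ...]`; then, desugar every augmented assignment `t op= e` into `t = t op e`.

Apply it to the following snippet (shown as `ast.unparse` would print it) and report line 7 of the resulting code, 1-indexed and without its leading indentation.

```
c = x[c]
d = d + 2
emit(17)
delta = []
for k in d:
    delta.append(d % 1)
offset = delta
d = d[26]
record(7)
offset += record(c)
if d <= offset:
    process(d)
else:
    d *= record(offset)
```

Transformed code:
c = x[c]
d = d + 2
emit(17)
delta = [d % 1 for k in d]
offset = delta
d = d[26]
record(7)
offset = offset + record(c)
if d <= offset:
    process(d)
else:
    d = d * record(offset)

record(7)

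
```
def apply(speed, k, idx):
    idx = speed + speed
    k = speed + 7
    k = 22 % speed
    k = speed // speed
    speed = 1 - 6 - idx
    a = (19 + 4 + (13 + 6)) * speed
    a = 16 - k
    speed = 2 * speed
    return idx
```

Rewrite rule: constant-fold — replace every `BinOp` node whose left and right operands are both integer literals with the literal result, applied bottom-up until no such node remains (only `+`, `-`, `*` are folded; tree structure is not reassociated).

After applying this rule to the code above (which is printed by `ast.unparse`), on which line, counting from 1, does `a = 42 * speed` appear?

Transformed code:
def apply(speed, k, idx):
    idx = speed + speed
    k = speed + 7
    k = 22 % speed
    k = speed // speed
    speed = -5 - idx
    a = 42 * speed
    a = 16 - k
    speed = 2 * speed
    return idx

7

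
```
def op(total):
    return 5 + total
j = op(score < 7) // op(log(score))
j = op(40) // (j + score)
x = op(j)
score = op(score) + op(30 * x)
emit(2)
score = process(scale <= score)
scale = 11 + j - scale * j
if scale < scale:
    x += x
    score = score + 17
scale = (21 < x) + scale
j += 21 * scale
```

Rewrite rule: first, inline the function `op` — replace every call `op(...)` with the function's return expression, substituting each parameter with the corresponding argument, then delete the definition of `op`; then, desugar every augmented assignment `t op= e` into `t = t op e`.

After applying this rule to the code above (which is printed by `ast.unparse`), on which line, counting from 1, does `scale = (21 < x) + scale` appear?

Transformed code:
j = (5 + (score < 7)) // (5 + log(score))
j = (5 + 40) // (j + score)
x = 5 + j
score = 5 + score + (5 + 30 * x)
emit(2)
score = process(scale <= score)
scale = 11 + j - scale * j
if scale < scale:
    x = x + x
    score = score + 17
scale = (21 < x) + scale
j = j + 21 * scale

11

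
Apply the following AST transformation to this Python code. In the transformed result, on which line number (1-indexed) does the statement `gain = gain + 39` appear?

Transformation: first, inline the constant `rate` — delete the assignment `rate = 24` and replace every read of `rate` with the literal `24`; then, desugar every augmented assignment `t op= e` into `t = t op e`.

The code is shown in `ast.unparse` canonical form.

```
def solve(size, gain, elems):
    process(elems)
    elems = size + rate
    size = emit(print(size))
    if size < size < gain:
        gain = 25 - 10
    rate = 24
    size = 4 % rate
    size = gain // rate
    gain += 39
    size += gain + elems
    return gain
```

Transformed code:
def solve(size, gain, elems):
    process(elems)
    elems = size + 24
    size = emit(print(size))
    if size < size < gain:
        gain = 25 - 10
    size = 4 % 24
    size = gain // 24
    gain = gain + 39
    size = size + (gain + elems)
    return gain

9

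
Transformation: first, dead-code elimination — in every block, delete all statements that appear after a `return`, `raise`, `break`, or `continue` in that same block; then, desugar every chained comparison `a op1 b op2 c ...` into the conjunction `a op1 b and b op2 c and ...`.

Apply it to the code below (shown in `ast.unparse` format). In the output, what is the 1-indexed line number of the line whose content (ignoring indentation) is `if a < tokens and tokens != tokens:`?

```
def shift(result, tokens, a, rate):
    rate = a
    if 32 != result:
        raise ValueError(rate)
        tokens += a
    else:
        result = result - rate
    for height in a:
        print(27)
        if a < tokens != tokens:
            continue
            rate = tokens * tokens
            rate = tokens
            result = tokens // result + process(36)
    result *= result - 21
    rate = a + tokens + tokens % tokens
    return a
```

9

Transformed code:
def shift(result, tokens, a, rate):
    rate = a
    if 32 != result:
        raise ValueError(rate)
    else:
        result = result - rate
    for height in a:
        print(27)
        if a < tokens and tokens != tokens:
            continue
    result *= result - 21
    rate = a + tokens + tokens % tokens
    return a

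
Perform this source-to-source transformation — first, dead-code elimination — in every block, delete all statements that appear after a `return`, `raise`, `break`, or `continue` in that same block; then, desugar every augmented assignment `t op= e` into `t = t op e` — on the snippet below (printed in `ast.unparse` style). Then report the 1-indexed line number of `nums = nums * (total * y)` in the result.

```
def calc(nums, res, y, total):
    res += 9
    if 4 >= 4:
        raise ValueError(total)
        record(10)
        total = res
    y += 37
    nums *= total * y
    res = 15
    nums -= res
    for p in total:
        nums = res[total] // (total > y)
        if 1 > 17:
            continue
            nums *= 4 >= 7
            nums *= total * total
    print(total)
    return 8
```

6

Transformed code:
def calc(nums, res, y, total):
    res = res + 9
    if 4 >= 4:
        raise ValueError(total)
    y = y + 37
    nums = nums * (total * y)
    res = 15
    nums = nums - res
    for p in total:
        nums = res[total] // (total > y)
        if 1 > 17:
            continue
    print(total)
    return 8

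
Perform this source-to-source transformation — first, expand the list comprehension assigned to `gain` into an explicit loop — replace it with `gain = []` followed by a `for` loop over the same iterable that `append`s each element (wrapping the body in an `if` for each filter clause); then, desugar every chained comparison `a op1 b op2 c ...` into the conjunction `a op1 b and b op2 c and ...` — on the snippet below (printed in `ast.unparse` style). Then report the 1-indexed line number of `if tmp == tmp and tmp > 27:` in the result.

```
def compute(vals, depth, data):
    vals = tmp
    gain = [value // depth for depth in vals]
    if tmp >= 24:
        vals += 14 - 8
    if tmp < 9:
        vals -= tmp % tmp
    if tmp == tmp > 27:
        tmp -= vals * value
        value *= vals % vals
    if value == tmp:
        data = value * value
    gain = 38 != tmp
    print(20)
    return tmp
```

Transformed code:
def compute(vals, depth, data):
    vals = tmp
    gain = []
    for depth in vals:
        gain.append(value // depth)
    if tmp >= 24:
        vals += 14 - 8
    if tmp < 9:
        vals -= tmp % tmp
    if tmp == tmp and tmp > 27:
        tmp -= vals * value
        value *= vals % vals
    if value == tmp:
        data = value * value
    gain = 38 != tmp
    print(20)
    return tmp

10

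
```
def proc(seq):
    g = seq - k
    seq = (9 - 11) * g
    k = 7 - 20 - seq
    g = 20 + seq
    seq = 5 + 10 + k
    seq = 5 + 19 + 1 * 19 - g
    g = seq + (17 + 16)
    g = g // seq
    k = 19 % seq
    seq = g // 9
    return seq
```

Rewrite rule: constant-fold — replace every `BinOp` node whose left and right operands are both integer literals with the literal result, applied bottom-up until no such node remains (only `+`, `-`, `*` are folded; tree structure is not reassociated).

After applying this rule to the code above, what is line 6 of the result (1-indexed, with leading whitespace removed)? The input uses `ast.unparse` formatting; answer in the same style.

seq = 15 + k

Transformed code:
def proc(seq):
    g = seq - k
    seq = -2 * g
    k = -13 - seq
    g = 20 + seq
    seq = 15 + k
    seq = 43 - g
    g = seq + 33
    g = g // seq
    k = 19 % seq
    seq = g // 9
    return seq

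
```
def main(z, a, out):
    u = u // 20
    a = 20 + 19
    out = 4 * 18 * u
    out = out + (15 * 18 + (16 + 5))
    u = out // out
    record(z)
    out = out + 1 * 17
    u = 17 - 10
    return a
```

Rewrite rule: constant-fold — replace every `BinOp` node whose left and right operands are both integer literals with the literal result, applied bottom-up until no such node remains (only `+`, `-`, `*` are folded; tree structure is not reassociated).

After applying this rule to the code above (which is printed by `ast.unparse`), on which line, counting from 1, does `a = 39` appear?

3

Transformed code:
def main(z, a, out):
    u = u // 20
    a = 39
    out = 72 * u
    out = out + 291
    u = out // out
    record(z)
    out = out + 17
    u = 7
    return a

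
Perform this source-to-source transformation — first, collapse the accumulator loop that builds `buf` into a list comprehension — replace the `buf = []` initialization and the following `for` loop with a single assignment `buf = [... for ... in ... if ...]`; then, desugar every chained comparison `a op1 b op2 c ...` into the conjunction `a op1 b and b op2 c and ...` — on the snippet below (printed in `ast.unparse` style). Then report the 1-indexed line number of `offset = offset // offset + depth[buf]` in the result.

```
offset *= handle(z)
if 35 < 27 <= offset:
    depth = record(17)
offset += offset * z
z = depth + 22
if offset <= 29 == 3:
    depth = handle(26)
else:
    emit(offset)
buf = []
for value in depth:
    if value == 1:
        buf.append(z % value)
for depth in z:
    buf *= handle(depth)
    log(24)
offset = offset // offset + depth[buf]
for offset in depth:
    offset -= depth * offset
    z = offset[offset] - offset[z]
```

14

Transformed code:
offset *= handle(z)
if 35 < 27 and 27 <= offset:
    depth = record(17)
offset += offset * z
z = depth + 22
if offset <= 29 and 29 == 3:
    depth = handle(26)
else:
    emit(offset)
buf = [z % value for value in depth if value == 1]
for depth in z:
    buf *= handle(depth)
    log(24)
offset = offset // offset + depth[buf]
for offset in depth:
    offset -= depth * offset
    z = offset[offset] - offset[z]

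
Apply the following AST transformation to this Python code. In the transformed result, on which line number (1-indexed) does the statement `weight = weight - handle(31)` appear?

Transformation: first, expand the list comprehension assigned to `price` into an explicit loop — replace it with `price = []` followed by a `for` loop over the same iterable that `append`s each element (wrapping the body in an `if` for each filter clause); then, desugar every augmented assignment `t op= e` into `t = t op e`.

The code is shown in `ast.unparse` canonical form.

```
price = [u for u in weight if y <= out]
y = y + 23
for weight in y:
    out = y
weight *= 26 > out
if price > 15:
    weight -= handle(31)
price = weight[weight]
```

10

Transformed code:
price = []
for u in weight:
    if y <= out:
        price.append(u)
y = y + 23
for weight in y:
    out = y
weight = weight * (26 > out)
if price > 15:
    weight = weight - handle(31)
price = weight[weight]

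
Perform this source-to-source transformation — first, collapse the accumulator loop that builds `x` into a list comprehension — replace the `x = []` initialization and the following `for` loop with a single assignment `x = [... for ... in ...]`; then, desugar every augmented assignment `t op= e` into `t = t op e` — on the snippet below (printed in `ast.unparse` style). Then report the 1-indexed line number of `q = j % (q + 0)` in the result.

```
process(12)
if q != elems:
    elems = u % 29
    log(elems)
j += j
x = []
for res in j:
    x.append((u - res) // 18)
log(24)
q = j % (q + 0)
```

8

Transformed code:
process(12)
if q != elems:
    elems = u % 29
    log(elems)
j = j + j
x = [(u - res) // 18 for res in j]
log(24)
q = j % (q + 0)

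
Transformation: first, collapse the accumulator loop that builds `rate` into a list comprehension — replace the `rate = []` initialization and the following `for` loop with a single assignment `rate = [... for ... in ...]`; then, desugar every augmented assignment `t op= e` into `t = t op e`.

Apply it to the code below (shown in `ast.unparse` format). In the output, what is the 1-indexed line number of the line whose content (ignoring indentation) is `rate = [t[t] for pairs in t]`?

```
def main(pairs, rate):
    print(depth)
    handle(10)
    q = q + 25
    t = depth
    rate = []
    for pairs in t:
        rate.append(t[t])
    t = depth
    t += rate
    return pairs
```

6

Transformed code:
def main(pairs, rate):
    print(depth)
    handle(10)
    q = q + 25
    t = depth
    rate = [t[t] for pairs in t]
    t = depth
    t = t + rate
    return pairs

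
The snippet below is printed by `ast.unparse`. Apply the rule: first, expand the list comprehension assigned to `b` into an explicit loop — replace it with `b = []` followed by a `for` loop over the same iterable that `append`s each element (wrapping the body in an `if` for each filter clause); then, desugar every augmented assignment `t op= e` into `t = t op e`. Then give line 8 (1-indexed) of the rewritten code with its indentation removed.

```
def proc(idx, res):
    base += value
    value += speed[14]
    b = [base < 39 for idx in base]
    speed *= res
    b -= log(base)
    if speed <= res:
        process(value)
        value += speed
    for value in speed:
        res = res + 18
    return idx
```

b = b - log(base)

Transformed code:
def proc(idx, res):
    base = base + value
    value = value + speed[14]
    b = []
    for idx in base:
        b.append(base < 39)
    speed = speed * res
    b = b - log(base)
    if speed <= res:
        process(value)
        value = value + speed
    for value in speed:
        res = res + 18
    return idx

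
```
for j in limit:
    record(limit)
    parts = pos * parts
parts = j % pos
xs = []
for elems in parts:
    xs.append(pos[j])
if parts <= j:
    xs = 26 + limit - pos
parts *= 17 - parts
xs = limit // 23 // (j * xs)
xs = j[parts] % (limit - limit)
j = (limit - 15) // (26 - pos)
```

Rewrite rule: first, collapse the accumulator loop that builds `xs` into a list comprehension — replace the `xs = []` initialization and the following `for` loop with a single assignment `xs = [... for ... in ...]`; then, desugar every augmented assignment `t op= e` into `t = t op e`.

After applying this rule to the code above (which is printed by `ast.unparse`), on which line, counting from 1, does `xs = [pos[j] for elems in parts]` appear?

5

Transformed code:
for j in limit:
    record(limit)
    parts = pos * parts
parts = j % pos
xs = [pos[j] for elems in parts]
if parts <= j:
    xs = 26 + limit - pos
parts = parts * (17 - parts)
xs = limit // 23 // (j * xs)
xs = j[parts] % (limit - limit)
j = (limit - 15) // (26 - pos)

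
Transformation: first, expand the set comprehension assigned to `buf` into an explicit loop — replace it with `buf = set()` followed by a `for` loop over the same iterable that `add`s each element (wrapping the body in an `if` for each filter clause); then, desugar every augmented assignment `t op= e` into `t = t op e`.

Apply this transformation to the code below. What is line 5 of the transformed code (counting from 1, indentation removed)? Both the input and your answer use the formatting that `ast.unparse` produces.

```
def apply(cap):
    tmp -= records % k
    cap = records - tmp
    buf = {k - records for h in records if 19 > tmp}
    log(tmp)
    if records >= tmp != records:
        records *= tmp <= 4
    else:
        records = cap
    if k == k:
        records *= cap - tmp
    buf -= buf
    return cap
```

for h in records:

Transformed code:
def apply(cap):
    tmp = tmp - records % k
    cap = records - tmp
    buf = set()
    for h in records:
        if 19 > tmp:
            buf.add(k - records)
    log(tmp)
    if records >= tmp != records:
        records = records * (tmp <= 4)
    else:
        records = cap
    if k == k:
        records = records * (cap - tmp)
    buf = buf - buf
    return cap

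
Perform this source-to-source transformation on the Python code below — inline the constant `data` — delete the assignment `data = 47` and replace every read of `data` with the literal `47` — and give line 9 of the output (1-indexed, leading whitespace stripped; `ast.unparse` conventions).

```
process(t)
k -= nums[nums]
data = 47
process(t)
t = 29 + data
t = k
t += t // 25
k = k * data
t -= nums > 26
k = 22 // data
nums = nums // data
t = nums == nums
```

k = 22 // 47

Transformed code:
process(t)
k -= nums[nums]
process(t)
t = 29 + 47
t = k
t += t // 25
k = k * 47
t -= nums > 26
k = 22 // 47
nums = nums // 47
t = nums == nums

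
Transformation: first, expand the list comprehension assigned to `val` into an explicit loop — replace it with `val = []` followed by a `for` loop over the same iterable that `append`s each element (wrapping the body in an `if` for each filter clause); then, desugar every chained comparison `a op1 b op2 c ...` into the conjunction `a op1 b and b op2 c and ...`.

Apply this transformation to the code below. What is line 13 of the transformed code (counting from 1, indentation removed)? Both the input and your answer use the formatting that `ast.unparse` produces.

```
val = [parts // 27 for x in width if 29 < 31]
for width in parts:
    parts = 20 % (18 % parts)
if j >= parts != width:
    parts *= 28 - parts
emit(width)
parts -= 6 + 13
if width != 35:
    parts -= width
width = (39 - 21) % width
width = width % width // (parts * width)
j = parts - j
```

Transformed code:
val = []
for x in width:
    if 29 < 31:
        val.append(parts // 27)
for width in parts:
    parts = 20 % (18 % parts)
if j >= parts and parts != width:
    parts *= 28 - parts
emit(width)
parts -= 6 + 13
if width != 35:
    parts -= width
width = (39 - 21) % width
width = width % width // (parts * width)
j = parts - j

width = (39 - 21) % width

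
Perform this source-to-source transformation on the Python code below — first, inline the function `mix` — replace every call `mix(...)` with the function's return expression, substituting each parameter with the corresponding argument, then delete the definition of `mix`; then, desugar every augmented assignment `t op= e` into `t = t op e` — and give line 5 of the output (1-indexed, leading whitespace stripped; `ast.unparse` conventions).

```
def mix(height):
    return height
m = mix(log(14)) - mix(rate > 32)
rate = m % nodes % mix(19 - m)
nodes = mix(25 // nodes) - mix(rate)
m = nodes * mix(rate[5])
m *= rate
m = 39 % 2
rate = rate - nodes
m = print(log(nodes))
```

m = m * rate

Transformed code:
m = log(14) - (rate > 32)
rate = m % nodes % (19 - m)
nodes = 25 // nodes - rate
m = nodes * rate[5]
m = m * rate
m = 39 % 2
rate = rate - nodes
m = print(log(nodes))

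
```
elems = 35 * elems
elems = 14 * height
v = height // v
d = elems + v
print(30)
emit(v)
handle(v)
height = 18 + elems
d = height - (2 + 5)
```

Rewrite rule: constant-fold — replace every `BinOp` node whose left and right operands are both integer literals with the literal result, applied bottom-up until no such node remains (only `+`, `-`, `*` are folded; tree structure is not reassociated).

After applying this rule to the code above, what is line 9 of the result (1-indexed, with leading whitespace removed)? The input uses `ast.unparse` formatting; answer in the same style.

Transformed code:
elems = 35 * elems
elems = 14 * height
v = height // v
d = elems + v
print(30)
emit(v)
handle(v)
height = 18 + elems
d = height - 7

d = height - 7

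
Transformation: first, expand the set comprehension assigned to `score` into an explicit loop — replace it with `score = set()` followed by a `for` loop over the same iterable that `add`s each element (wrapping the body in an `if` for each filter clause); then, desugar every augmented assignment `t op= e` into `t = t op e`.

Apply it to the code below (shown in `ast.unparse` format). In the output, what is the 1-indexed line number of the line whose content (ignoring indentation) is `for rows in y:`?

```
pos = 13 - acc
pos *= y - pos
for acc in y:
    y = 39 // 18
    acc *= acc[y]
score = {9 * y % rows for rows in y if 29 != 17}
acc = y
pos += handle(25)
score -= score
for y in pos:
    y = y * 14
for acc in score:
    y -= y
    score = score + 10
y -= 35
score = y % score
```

Transformed code:
pos = 13 - acc
pos = pos * (y - pos)
for acc in y:
    y = 39 // 18
    acc = acc * acc[y]
score = set()
for rows in y:
    if 29 != 17:
        score.add(9 * y % rows)
acc = y
pos = pos + handle(25)
score = score - score
for y in pos:
    y = y * 14
for acc in score:
    y = y - y
    score = score + 10
y = y - 35
score = y % score

7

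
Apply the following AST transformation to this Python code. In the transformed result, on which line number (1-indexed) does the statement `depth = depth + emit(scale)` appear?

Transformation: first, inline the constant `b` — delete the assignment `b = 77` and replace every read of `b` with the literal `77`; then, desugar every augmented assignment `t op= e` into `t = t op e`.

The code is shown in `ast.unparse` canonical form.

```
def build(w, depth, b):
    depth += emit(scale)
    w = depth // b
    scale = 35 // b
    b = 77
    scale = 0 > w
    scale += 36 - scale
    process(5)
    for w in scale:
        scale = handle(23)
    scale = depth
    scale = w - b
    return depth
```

Transformed code:
def build(w, depth, b):
    depth = depth + emit(scale)
    w = depth // 77
    scale = 35 // 77
    scale = 0 > w
    scale = scale + (36 - scale)
    process(5)
    for w in scale:
        scale = handle(23)
    scale = depth
    scale = w - 77
    return depth

2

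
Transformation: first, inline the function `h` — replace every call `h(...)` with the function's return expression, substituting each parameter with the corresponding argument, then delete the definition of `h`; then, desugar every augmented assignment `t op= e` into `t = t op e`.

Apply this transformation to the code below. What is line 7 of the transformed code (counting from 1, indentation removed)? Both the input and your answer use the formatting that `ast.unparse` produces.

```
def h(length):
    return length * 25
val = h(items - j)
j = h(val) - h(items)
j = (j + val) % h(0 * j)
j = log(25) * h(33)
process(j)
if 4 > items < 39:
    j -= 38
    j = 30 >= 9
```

j = j - 38

Transformed code:
val = (items - j) * 25
j = val * 25 - items * 25
j = (j + val) % (0 * j * 25)
j = log(25) * (33 * 25)
process(j)
if 4 > items < 39:
    j = j - 38
    j = 30 >= 9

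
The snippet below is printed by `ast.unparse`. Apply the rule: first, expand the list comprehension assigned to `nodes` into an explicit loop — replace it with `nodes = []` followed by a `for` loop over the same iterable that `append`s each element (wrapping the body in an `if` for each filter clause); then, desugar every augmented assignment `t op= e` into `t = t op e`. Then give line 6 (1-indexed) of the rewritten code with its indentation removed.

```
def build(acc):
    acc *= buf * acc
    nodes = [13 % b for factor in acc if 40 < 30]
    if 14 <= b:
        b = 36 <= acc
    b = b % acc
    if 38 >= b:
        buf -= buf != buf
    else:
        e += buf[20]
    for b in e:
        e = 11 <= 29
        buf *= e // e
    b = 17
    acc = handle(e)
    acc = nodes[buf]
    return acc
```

nodes.append(13 % b)

Transformed code:
def build(acc):
    acc = acc * (buf * acc)
    nodes = []
    for factor in acc:
        if 40 < 30:
            nodes.append(13 % b)
    if 14 <= b:
        b = 36 <= acc
    b = b % acc
    if 38 >= b:
        buf = buf - (buf != buf)
    else:
        e = e + buf[20]
    for b in e:
        e = 11 <= 29
        buf = buf * (e // e)
    b = 17
    acc = handle(e)
    acc = nodes[buf]
    return acc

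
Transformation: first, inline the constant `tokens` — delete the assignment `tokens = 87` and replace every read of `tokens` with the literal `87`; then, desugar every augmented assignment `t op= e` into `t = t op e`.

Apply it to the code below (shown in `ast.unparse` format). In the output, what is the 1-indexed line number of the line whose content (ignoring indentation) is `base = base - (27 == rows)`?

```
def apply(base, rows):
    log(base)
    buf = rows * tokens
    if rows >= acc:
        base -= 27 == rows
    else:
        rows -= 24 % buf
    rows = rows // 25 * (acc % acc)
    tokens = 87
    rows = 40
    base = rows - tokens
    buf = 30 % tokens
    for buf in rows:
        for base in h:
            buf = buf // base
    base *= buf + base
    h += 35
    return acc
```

Transformed code:
def apply(base, rows):
    log(base)
    buf = rows * 87
    if rows >= acc:
        base = base - (27 == rows)
    else:
        rows = rows - 24 % buf
    rows = rows // 25 * (acc % acc)
    rows = 40
    base = rows - 87
    buf = 30 % 87
    for buf in rows:
        for base in h:
            buf = buf // base
    base = base * (buf + base)
    h = h + 35
    return acc

5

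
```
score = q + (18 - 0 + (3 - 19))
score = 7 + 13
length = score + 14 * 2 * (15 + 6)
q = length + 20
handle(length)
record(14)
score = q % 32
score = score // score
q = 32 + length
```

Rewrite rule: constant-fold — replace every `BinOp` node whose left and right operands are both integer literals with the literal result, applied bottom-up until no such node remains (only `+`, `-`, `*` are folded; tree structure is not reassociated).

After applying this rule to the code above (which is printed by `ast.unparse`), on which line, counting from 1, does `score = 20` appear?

2

Transformed code:
score = q + 2
score = 20
length = score + 588
q = length + 20
handle(length)
record(14)
score = q % 32
score = score // score
q = 32 + length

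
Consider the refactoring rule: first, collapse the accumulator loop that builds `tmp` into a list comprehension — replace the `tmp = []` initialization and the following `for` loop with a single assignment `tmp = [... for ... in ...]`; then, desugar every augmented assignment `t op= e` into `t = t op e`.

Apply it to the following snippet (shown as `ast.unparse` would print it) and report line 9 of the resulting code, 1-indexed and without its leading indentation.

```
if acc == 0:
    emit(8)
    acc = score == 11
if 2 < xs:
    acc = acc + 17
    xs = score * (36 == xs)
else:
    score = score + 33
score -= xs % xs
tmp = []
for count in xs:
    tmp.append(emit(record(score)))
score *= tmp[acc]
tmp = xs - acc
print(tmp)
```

score = score - xs % xs

Transformed code:
if acc == 0:
    emit(8)
    acc = score == 11
if 2 < xs:
    acc = acc + 17
    xs = score * (36 == xs)
else:
    score = score + 33
score = score - xs % xs
tmp = [emit(record(score)) for count in xs]
score = score * tmp[acc]
tmp = xs - acc
print(tmp)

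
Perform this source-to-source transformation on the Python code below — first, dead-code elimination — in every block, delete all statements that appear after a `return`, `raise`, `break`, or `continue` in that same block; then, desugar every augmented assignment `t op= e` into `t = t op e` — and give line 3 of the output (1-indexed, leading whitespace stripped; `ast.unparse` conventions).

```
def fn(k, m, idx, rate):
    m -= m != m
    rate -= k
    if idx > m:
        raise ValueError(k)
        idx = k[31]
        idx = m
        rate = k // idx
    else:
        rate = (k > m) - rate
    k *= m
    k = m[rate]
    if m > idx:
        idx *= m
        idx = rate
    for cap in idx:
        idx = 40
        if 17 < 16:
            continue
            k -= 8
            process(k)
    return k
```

Transformed code:
def fn(k, m, idx, rate):
    m = m - (m != m)
    rate = rate - k
    if idx > m:
        raise ValueError(k)
    else:
        rate = (k > m) - rate
    k = k * m
    k = m[rate]
    if m > idx:
        idx = idx * m
        idx = rate
    for cap in idx:
        idx = 40
        if 17 < 16:
            continue
    return k

rate = rate - k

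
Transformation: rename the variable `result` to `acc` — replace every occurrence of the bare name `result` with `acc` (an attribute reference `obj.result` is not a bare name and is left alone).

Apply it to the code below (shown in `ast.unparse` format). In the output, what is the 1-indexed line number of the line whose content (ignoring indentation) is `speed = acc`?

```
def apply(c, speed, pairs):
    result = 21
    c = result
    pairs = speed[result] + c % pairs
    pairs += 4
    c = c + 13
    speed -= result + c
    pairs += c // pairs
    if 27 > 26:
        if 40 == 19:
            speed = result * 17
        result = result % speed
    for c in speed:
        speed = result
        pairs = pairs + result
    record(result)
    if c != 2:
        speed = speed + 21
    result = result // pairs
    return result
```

Transformed code:
def apply(c, speed, pairs):
    acc = 21
    c = acc
    pairs = speed[acc] + c % pairs
    pairs += 4
    c = c + 13
    speed -= acc + c
    pairs += c // pairs
    if 27 > 26:
        if 40 == 19:
            speed = acc * 17
        acc = acc % speed
    for c in speed:
        speed = acc
        pairs = pairs + acc
    record(acc)
    if c != 2:
        speed = speed + 21
    acc = acc // pairs
    return acc

14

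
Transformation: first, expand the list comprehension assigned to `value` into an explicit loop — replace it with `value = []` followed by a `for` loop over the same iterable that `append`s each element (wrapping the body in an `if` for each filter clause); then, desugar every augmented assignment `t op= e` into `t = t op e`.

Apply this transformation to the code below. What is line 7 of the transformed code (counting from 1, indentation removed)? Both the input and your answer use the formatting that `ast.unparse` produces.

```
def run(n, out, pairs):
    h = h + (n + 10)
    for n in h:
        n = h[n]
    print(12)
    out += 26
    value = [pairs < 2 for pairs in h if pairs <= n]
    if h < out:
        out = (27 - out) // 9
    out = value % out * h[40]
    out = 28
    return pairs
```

Transformed code:
def run(n, out, pairs):
    h = h + (n + 10)
    for n in h:
        n = h[n]
    print(12)
    out = out + 26
    value = []
    for pairs in h:
        if pairs <= n:
            value.append(pairs < 2)
    if h < out:
        out = (27 - out) // 9
    out = value % out * h[40]
    out = 28
    return pairs

value = []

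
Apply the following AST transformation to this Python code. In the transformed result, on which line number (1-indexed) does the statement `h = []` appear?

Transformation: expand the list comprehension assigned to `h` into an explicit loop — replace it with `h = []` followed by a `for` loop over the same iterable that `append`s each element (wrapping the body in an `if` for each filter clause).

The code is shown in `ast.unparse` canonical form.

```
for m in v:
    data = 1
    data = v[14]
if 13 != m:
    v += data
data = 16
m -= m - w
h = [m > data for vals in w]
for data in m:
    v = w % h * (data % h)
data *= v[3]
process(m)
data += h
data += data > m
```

Transformed code:
for m in v:
    data = 1
    data = v[14]
if 13 != m:
    v += data
data = 16
m -= m - w
h = []
for vals in w:
    h.append(m > data)
for data in m:
    v = w % h * (data % h)
data *= v[3]
process(m)
data += h
data += data > m

8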